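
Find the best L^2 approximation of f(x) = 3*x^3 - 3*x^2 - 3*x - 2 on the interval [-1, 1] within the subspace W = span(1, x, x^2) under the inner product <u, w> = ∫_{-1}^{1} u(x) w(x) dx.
g(x) = -3*x^2 - 6*x/5 - 2

The best approximation g ∈ W is the orthogonal projection of f onto W. Writing g = a_0 + a_1 x + a_2 x^2, the coefficients solve the normal equations G · a = b where
  G_{ij} = <φ_i, φ_j> and b_i = <f, φ_i>, with φ_0 = 1, φ_1 = x, φ_2 = x^2.
G =
  [2, 0, 2/3]
  [0, 2/3, 0]
  [2/3, 0, 2/5],
b = (-6, -4/5, -38/15).
Solving gives a_0 = -2, a_1 = -6/5, a_2 = -3, so
  g(x) = -3*x^2 - 6*x/5 - 2.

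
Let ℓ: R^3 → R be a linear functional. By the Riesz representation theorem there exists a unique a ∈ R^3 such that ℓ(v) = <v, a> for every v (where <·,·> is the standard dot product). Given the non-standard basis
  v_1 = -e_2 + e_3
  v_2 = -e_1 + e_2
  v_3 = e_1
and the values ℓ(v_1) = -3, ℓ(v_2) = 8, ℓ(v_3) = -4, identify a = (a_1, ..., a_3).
a = (-4, 4, 1)

Write a = (a_1, ..., a_3) in the standard basis. For each basis vector v_i, ℓ(v_i) = <v_i, a> is a linear equation in the a_j's. Collect the n equations into a matrix system V a = ℓ, where row i of V is v_i (expressed in the standard basis). Since V is invertible (lower-triangular with 1s on the diagonal, up to permutation), solve by back-substitution:
  V =
[[0, -1, 1],
 [-1, 1, 0],
 [1, 0, 0]]
  V a = (-3, 8, -4)
Solving gives a = (-4, 4, 1).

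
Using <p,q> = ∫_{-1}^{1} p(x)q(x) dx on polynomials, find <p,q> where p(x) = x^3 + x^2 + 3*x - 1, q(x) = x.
<p,q> = 12/5

Expand the product: p(x)·q(x) = x^4 + x^3 + 3*x^2 - x.
∫_{-1}^{1} of each monomial x^k gives [2/(k+1) if k even, 0 if k odd]. Integrating term-by-term (or equivalently evaluating the antiderivative F(x) = x^5/5 + x^4/4 + x^3 - x^2/2 at the endpoints):
  F(1) − F(−1) = 19/20 − (-29/20) = 12/5.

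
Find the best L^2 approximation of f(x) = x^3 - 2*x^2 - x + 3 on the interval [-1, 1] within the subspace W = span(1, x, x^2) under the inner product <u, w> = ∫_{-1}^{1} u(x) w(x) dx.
g(x) = -2*x^2 - 2*x/5 + 3

The best approximation g ∈ W is the orthogonal projection of f onto W. Writing g = a_0 + a_1 x + a_2 x^2, the coefficients solve the normal equations G · a = b where
  G_{ij} = <φ_i, φ_j> and b_i = <f, φ_i>, with φ_0 = 1, φ_1 = x, φ_2 = x^2.
G =
  [2, 0, 2/3]
  [0, 2/3, 0]
  [2/3, 0, 2/5],
b = (14/3, -4/15, 6/5).
Solving gives a_0 = 3, a_1 = -2/5, a_2 = -2, so
  g(x) = -2*x^2 - 2*x/5 + 3.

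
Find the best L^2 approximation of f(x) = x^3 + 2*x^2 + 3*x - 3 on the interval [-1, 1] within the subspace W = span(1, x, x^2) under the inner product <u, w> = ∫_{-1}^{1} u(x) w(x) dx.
g(x) = 2*x^2 + 18*x/5 - 3

The best approximation g ∈ W is the orthogonal projection of f onto W. Writing g = a_0 + a_1 x + a_2 x^2, the coefficients solve the normal equations G · a = b where
  G_{ij} = <φ_i, φ_j> and b_i = <f, φ_i>, with φ_0 = 1, φ_1 = x, φ_2 = x^2.
G =
  [2, 0, 2/3]
  [0, 2/3, 0]
  [2/3, 0, 2/5],
b = (-14/3, 12/5, -6/5).
Solving gives a_0 = -3, a_1 = 18/5, a_2 = 2, so
  g(x) = 2*x^2 + 18*x/5 - 3.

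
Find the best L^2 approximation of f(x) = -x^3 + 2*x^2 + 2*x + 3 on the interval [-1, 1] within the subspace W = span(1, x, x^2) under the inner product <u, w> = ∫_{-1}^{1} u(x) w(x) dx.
g(x) = 2*x^2 + 7*x/5 + 3

The best approximation g ∈ W is the orthogonal projection of f onto W. Writing g = a_0 + a_1 x + a_2 x^2, the coefficients solve the normal equations G · a = b where
  G_{ij} = <φ_i, φ_j> and b_i = <f, φ_i>, with φ_0 = 1, φ_1 = x, φ_2 = x^2.
G =
  [2, 0, 2/3]
  [0, 2/3, 0]
  [2/3, 0, 2/5],
b = (22/3, 14/15, 14/5).
Solving gives a_0 = 3, a_1 = 7/5, a_2 = 2, so
  g(x) = 2*x^2 + 7*x/5 + 3.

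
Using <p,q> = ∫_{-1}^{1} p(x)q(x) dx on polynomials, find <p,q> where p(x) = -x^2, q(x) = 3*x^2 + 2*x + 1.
<p,q> = -28/15

Expand the product: p(x)·q(x) = -3*x^4 - 2*x^3 - x^2.
∫_{-1}^{1} of each monomial x^k gives [2/(k+1) if k even, 0 if k odd]. Integrating term-by-term (or equivalently evaluating the antiderivative F(x) = -3*x^5/5 - x^4/2 - x^3/3 at the endpoints):
  F(1) − F(−1) = -43/30 − (13/30) = -28/15.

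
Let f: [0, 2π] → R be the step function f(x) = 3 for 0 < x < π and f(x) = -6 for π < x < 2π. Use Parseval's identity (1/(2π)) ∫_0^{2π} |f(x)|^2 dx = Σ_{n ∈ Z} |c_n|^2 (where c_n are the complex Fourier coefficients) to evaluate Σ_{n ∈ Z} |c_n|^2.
Σ |c_n|^2 = 45/2

Parseval equates the L^2 energy of f (normalised by 1/(2π)) with the ℓ^2 sum of its Fourier coefficients: (1/(2π)) ∫_0^{2π} |f|^2 = Σ |c_n|^2.
Compute the left side: (1/(2π)) [∫_0^π 3^2 dx + ∫_π^{2π} (-6)^2 dx] = (1/(2π)) · (9π + 36π) = (9 + 36)/2 = 45/2.
So Σ_{n ∈ Z} |c_n|^2 = 45/2.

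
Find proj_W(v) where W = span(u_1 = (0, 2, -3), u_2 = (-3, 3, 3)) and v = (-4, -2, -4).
proj_W(v) = (9/19, 13/19, -42/19)

Set up U = [u_1 | ... | u_2] ∈ R^(3×2). The projector onto W = col(U) is P = U (U^T U)^(-1) U^T.
Compute U^T U =
  [13, -3]
  [-3, 27],
and U^T v = (8, -6).
Solve U^T U · c = U^T v for the coefficients: c = (11/19, -3/19). The projection is proj_W(v) = U c.
Check: (v - proj_W(v)) · u_1 = 0  (should be 0).
Check: (v - proj_W(v)) · u_2 = 0  (should be 0).
Result: proj_W(v) = (9/19, 13/19, -42/19).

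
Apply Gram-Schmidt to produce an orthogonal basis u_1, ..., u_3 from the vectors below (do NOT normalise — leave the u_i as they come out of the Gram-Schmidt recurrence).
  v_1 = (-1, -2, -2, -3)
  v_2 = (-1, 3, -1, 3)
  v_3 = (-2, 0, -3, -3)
Orthogonal basis:
  u_1 = (-1, -2, -2, -3)
  u_2 = (-5/3, 5/3, -7/3, 1)
  u_3 = (-1/27, 47/54, 17/54, -7/9)

Apply the Gram-Schmidt recurrence
  u_1 = v_1
  u_i = v_i − Σ_{j<i} ((v_i · u_j) / (u_j · u_j)) · u_j.

Step by step this gives:
  u_1 = (-1, -2, -2, -3)
  u_2 = (-5/3, 5/3, -7/3, 1)
  u_3 = (-1/27, 47/54, 17/54, -7/9)

Orthogonality check:
  u_2 · u_1 = 0 (should be 0)
  u_3 · u_1 = 0 (should be 0)
  u_3 · u_2 = 0 (should be 0)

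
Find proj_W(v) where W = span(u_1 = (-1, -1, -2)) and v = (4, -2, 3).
proj_W(v) = (4/3, 4/3, 8/3)

Set up U = [u_1 | ... | u_1] ∈ R^(3×1). The projector onto W = col(U) is P = U (U^T U)^(-1) U^T.
Compute U^T U =
  [6],
and U^T v = (-8).
Solve U^T U · c = U^T v for the coefficients: c = (-4/3). The projection is proj_W(v) = U c.
Check: (v - proj_W(v)) · u_1 = 0  (should be 0).
Result: proj_W(v) = (4/3, 4/3, 8/3).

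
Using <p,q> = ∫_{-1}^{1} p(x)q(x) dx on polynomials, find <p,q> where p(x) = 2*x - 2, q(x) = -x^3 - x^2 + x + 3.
<p,q> = -152/15

Expand the product: p(x)·q(x) = -2*x^4 + 4*x^2 + 4*x - 6.
∫_{-1}^{1} of each monomial x^k gives [2/(k+1) if k even, 0 if k odd]. Integrating term-by-term (or equivalently evaluating the antiderivative F(x) = -2*x^5/5 + 4*x^3/3 + 2*x^2 - 6*x at the endpoints):
  F(1) − F(−1) = -46/15 − (106/15) = -152/15.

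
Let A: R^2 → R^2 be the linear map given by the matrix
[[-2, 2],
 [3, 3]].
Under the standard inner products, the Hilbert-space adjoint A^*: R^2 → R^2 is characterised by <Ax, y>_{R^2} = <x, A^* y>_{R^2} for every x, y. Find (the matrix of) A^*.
A^* = A^T =
[[-2, 3],
 [2, 3]]

For real matrices with standard dot products, the defining identity <Ax, y> = <x, A^* y> gives (Ax)^T y = x^T (A^*) y, i.e. x^T A^T y = x^T (A^*) y. Since this holds for all x, y, we must have A^* = A^T. Therefore
A^* =
[[-2, 3],
 [2, 3]].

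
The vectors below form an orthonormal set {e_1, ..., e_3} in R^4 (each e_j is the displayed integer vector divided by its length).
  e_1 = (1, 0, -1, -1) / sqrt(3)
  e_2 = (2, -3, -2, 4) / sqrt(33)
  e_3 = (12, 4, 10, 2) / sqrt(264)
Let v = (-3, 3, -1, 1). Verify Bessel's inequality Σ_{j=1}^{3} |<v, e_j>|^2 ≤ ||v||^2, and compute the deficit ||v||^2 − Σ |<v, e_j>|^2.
Σ |<v, e_j>|^2 = 28/3; ||v||^2 = 20; deficit = 32/3

Write each e_j = u_j / sqrt(<u_j, u_j>) where u_j is the displayed integer vector. Then <v, e_j> = <v, u_j> / sqrt(<u_j, u_j>), so |<v, e_j>|^2 = <v, u_j>^2 / <u_j, u_j>.
Coefficients: <v, e_1> = -3/sqrt(3), <v, e_2> = -9/sqrt(33), <v, e_3> = -32/sqrt(264).
Square and sum: Σ |<v, e_j>|^2 = 28/3.
Compute ||v||^2 = v·v = 20.
Deficit = 20 − 28/3 = 32/3 ≥ 0, confirming Bessel's inequality. (The deficit equals ||v − Σ <v,e_j> e_j||^2, the squared distance from v to span{e_j}.)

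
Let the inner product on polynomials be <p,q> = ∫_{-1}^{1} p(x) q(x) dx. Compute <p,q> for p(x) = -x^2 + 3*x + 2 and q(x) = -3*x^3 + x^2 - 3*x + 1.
<p,q> = -16/3

Expand the product: p(x)·q(x) = 3*x^5 - 10*x^4 - 8*x^2 - 3*x + 2.
∫_{-1}^{1} of each monomial x^k gives [2/(k+1) if k even, 0 if k odd]. Integrating term-by-term (or equivalently evaluating the antiderivative F(x) = x^6/2 - 2*x^5 - 8*x^3/3 - 3*x^2/2 + 2*x at the endpoints):
  F(1) − F(−1) = -11/3 − (5/3) = -16/3.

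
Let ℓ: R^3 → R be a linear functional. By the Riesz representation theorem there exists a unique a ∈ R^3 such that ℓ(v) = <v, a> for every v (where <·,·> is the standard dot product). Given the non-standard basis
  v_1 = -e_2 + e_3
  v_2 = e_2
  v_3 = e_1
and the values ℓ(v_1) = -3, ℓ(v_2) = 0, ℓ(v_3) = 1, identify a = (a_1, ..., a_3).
a = (1, 0, -3)

Write a = (a_1, ..., a_3) in the standard basis. For each basis vector v_i, ℓ(v_i) = <v_i, a> is a linear equation in the a_j's. Collect the n equations into a matrix system V a = ℓ, where row i of V is v_i (expressed in the standard basis). Since V is invertible (lower-triangular with 1s on the diagonal, up to permutation), solve by back-substitution:
  V =
[[0, -1, 1],
 [0, 1, 0],
 [1, 0, 0]]
  V a = (-3, 0, 1)
Solving gives a = (1, 0, -3).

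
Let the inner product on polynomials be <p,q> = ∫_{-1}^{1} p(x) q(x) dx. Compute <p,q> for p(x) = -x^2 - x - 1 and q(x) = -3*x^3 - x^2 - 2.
<p,q> = 38/5

Expand the product: p(x)·q(x) = 3*x^5 + 4*x^4 + 4*x^3 + 3*x^2 + 2*x + 2.
∫_{-1}^{1} of each monomial x^k gives [2/(k+1) if k even, 0 if k odd]. Integrating term-by-term (or equivalently evaluating the antiderivative F(x) = x^6/2 + 4*x^5/5 + x^4 + x^3 + x^2 + 2*x at the endpoints):
  F(1) − F(−1) = 63/10 − (-13/10) = 38/5.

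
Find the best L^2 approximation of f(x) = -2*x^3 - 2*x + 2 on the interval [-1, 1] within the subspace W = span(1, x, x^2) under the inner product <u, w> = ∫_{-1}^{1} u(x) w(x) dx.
g(x) = 2 - 16*x/5

The best approximation g ∈ W is the orthogonal projection of f onto W. Writing g = a_0 + a_1 x + a_2 x^2, the coefficients solve the normal equations G · a = b where
  G_{ij} = <φ_i, φ_j> and b_i = <f, φ_i>, with φ_0 = 1, φ_1 = x, φ_2 = x^2.
G =
  [2, 0, 2/3]
  [0, 2/3, 0]
  [2/3, 0, 2/5],
b = (4, -32/15, 4/3).
Solving gives a_0 = 2, a_1 = -16/5, a_2 = 0, so
  g(x) = 2 - 16*x/5.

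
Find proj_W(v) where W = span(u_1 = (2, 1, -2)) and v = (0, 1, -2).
proj_W(v) = (10/9, 5/9, -10/9)

Set up U = [u_1 | ... | u_1] ∈ R^(3×1). The projector onto W = col(U) is P = U (U^T U)^(-1) U^T.
Compute U^T U =
  [9],
and U^T v = (5).
Solve U^T U · c = U^T v for the coefficients: c = (5/9). The projection is proj_W(v) = U c.
Check: (v - proj_W(v)) · u_1 = 0  (should be 0).
Result: proj_W(v) = (10/9, 5/9, -10/9).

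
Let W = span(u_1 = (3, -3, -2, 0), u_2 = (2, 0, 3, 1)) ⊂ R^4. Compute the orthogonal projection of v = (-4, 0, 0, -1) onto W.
proj_W(v) = (-225/77, 18/11, -129/154, -9/14)

Set up U = [u_1 | ... | u_2] ∈ R^(4×2). The projector onto W = col(U) is P = U (U^T U)^(-1) U^T.
Compute U^T U =
  [22, 0]
  [0, 14],
and U^T v = (-12, -9).
Solve U^T U · c = U^T v for the coefficients: c = (-6/11, -9/14). The projection is proj_W(v) = U c.
Check: (v - proj_W(v)) · u_1 = 0  (should be 0).
Check: (v - proj_W(v)) · u_2 = 0  (should be 0).
Result: proj_W(v) = (-225/77, 18/11, -129/154, -9/14).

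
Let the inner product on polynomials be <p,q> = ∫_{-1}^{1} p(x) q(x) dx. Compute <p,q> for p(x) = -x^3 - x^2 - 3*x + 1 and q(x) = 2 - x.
<p,q> = 76/15

Expand the product: p(x)·q(x) = x^4 - x^3 + x^2 - 7*x + 2.
∫_{-1}^{1} of each monomial x^k gives [2/(k+1) if k even, 0 if k odd]. Integrating term-by-term (or equivalently evaluating the antiderivative F(x) = x^5/5 - x^4/4 + x^3/3 - 7*x^2/2 + 2*x at the endpoints):
  F(1) − F(−1) = -73/60 − (-377/60) = 76/15.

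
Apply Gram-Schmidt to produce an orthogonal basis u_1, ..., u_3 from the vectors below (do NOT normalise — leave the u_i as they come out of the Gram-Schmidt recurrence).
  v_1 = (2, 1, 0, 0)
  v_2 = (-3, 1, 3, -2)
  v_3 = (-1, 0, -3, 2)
Orthogonal basis:
  u_1 = (2, 1, 0, 0)
  u_2 = (-1, 2, 3, -2)
  u_3 = (-13/15, 26/15, -1, 2/3)

Apply the Gram-Schmidt recurrence
  u_1 = v_1
  u_i = v_i − Σ_{j<i} ((v_i · u_j) / (u_j · u_j)) · u_j.

Step by step this gives:
  u_1 = (2, 1, 0, 0)
  u_2 = (-1, 2, 3, -2)
  u_3 = (-13/15, 26/15, -1, 2/3)

Orthogonality check:
  u_2 · u_1 = 0 (should be 0)
  u_3 · u_1 = 0 (should be 0)
  u_3 · u_2 = 0 (should be 0)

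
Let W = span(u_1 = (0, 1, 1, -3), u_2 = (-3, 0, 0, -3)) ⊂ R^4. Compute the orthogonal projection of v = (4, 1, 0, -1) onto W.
proj_W(v) = (45/13, 17/13, 17/13, -6/13)

Set up U = [u_1 | ... | u_2] ∈ R^(4×2). The projector onto W = col(U) is P = U (U^T U)^(-1) U^T.
Compute U^T U =
  [11, 9]
  [9, 18],
and U^T v = (4, -9).
Solve U^T U · c = U^T v for the coefficients: c = (17/13, -15/13). The projection is proj_W(v) = U c.
Check: (v - proj_W(v)) · u_1 = 0  (should be 0).
Check: (v - proj_W(v)) · u_2 = 0  (should be 0).
Result: proj_W(v) = (45/13, 17/13, 17/13, -6/13).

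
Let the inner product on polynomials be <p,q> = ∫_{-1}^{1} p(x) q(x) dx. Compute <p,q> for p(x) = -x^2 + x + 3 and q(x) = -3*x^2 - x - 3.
<p,q> = -322/15

Expand the product: p(x)·q(x) = 3*x^4 - 2*x^3 - 7*x^2 - 6*x - 9.
∫_{-1}^{1} of each monomial x^k gives [2/(k+1) if k even, 0 if k odd]. Integrating term-by-term (or equivalently evaluating the antiderivative F(x) = 3*x^5/5 - x^4/2 - 7*x^3/3 - 3*x^2 - 9*x at the endpoints):
  F(1) − F(−1) = -427/30 − (217/30) = -322/15.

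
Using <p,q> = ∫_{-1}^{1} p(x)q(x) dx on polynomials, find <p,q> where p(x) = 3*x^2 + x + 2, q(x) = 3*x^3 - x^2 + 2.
<p,q> = 32/3

Expand the product: p(x)·q(x) = 9*x^5 + 5*x^3 + 4*x^2 + 2*x + 4.
∫_{-1}^{1} of each monomial x^k gives [2/(k+1) if k even, 0 if k odd]. Integrating term-by-term (or equivalently evaluating the antiderivative F(x) = 3*x^6/2 + 5*x^4/4 + 4*x^3/3 + x^2 + 4*x at the endpoints):
  F(1) − F(−1) = 109/12 − (-19/12) = 32/3.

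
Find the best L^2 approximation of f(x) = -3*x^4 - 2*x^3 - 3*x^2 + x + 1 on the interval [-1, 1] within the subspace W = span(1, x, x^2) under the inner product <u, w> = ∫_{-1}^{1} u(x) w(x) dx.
g(x) = -39*x^2/7 - x/5 + 44/35

The best approximation g ∈ W is the orthogonal projection of f onto W. Writing g = a_0 + a_1 x + a_2 x^2, the coefficients solve the normal equations G · a = b where
  G_{ij} = <φ_i, φ_j> and b_i = <f, φ_i>, with φ_0 = 1, φ_1 = x, φ_2 = x^2.
G =
  [2, 0, 2/3]
  [0, 2/3, 0]
  [2/3, 0, 2/5],
b = (-6/5, -2/15, -146/105).
Solving gives a_0 = 44/35, a_1 = -1/5, a_2 = -39/7, so
  g(x) = -39*x^2/7 - x/5 + 44/35.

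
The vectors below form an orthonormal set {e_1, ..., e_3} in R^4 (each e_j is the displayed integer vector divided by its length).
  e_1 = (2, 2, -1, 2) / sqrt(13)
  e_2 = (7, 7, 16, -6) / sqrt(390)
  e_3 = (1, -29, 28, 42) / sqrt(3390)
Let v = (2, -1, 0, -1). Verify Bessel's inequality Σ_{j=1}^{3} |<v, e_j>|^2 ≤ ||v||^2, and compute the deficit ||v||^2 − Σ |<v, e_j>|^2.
Σ |<v, e_j>|^2 = 53/113; ||v||^2 = 6; deficit = 625/113

Write each e_j = u_j / sqrt(<u_j, u_j>) where u_j is the displayed integer vector. Then <v, e_j> = <v, u_j> / sqrt(<u_j, u_j>), so |<v, e_j>|^2 = <v, u_j>^2 / <u_j, u_j>.
Coefficients: <v, e_1> = 0/sqrt(13), <v, e_2> = 13/sqrt(390), <v, e_3> = -11/sqrt(3390).
Square and sum: Σ |<v, e_j>|^2 = 53/113.
Compute ||v||^2 = v·v = 6.
Deficit = 6 − 53/113 = 625/113 ≥ 0, confirming Bessel's inequality. (The deficit equals ||v − Σ <v,e_j> e_j||^2, the squared distance from v to span{e_j}.)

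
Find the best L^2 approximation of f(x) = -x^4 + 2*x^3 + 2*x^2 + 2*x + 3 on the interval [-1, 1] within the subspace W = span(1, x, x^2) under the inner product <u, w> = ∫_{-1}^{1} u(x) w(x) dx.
g(x) = 8*x^2/7 + 16*x/5 + 108/35

The best approximation g ∈ W is the orthogonal projection of f onto W. Writing g = a_0 + a_1 x + a_2 x^2, the coefficients solve the normal equations G · a = b where
  G_{ij} = <φ_i, φ_j> and b_i = <f, φ_i>, with φ_0 = 1, φ_1 = x, φ_2 = x^2.
G =
  [2, 0, 2/3]
  [0, 2/3, 0]
  [2/3, 0, 2/5],
b = (104/15, 32/15, 88/35).
Solving gives a_0 = 108/35, a_1 = 16/5, a_2 = 8/7, so
  g(x) = 8*x^2/7 + 16*x/5 + 108/35.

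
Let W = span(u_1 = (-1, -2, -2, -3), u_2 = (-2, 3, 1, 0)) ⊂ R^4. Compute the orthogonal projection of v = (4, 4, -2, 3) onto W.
proj_W(v) = (179/108, 127/108, 193/108, 113/36)

Set up U = [u_1 | ... | u_2] ∈ R^(4×2). The projector onto W = col(U) is P = U (U^T U)^(-1) U^T.
Compute U^T U =
  [18, -6]
  [-6, 14],
and U^T v = (-17, 2).
Solve U^T U · c = U^T v for the coefficients: c = (-113/108, -11/36). The projection is proj_W(v) = U c.
Check: (v - proj_W(v)) · u_1 = 0  (should be 0).
Check: (v - proj_W(v)) · u_2 = 0  (should be 0).
Result: proj_W(v) = (179/108, 127/108, 193/108, 113/36).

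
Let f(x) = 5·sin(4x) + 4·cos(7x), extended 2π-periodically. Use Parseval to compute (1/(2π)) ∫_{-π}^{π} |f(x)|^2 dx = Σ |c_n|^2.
Σ |c_n|^2 = 41/2

Expand |f|^2 and use orthogonality of {sin(nx), cos(mx)} on [-π, π]:
  ∫_{-π}^{π} sin(nx)^2 dx = π, ∫ cos(mx)^2 dx = π, and cross terms integrate to 0.
So ∫_{-π}^{π} f(x)^2 dx = 5^2 · π + 4^2 · π = (25 + 16)π.
Divide by 2π: (25 + 16)/2 = 41/2.
By Parseval, this equals Σ |c_n|^2.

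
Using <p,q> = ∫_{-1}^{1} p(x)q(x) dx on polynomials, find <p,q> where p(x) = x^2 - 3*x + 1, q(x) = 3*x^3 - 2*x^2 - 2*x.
<p,q> = -26/15

Expand the product: p(x)·q(x) = 3*x^5 - 11*x^4 + 7*x^3 + 4*x^2 - 2*x.
∫_{-1}^{1} of each monomial x^k gives [2/(k+1) if k even, 0 if k odd]. Integrating term-by-term (or equivalently evaluating the antiderivative F(x) = x^6/2 - 11*x^5/5 + 7*x^4/4 + 4*x^3/3 - x^2 at the endpoints):
  F(1) − F(−1) = 23/60 − (127/60) = -26/15.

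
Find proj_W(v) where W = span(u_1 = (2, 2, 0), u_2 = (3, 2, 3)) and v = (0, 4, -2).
proj_W(v) = (30/19, 46/19, -48/19)

Set up U = [u_1 | ... | u_2] ∈ R^(3×2). The projector onto W = col(U) is P = U (U^T U)^(-1) U^T.
Compute U^T U =
  [8, 10]
  [10, 22],
and U^T v = (8, 2).
Solve U^T U · c = U^T v for the coefficients: c = (39/19, -16/19). The projection is proj_W(v) = U c.
Check: (v - proj_W(v)) · u_1 = 0  (should be 0).
Check: (v - proj_W(v)) · u_2 = 0  (should be 0).
Result: proj_W(v) = (30/19, 46/19, -48/19).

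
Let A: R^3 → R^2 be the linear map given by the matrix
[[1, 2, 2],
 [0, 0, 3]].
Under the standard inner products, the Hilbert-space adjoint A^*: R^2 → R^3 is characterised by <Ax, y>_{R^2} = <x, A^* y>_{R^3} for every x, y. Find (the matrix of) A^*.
A^* = A^T =
[[1, 0],
 [2, 0],
 [2, 3]]

For real matrices with standard dot products, the defining identity <Ax, y> = <x, A^* y> gives (Ax)^T y = x^T (A^*) y, i.e. x^T A^T y = x^T (A^*) y. Since this holds for all x, y, we must have A^* = A^T. Therefore
A^* =
[[1, 0],
 [2, 0],
 [2, 3]].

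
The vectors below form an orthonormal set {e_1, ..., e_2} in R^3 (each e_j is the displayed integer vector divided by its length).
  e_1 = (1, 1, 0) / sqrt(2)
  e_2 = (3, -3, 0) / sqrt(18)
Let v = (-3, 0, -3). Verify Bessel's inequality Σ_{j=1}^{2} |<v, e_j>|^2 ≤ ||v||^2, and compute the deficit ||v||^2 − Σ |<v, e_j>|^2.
Σ |<v, e_j>|^2 = 9; ||v||^2 = 18; deficit = 9

Write each e_j = u_j / sqrt(<u_j, u_j>) where u_j is the displayed integer vector. Then <v, e_j> = <v, u_j> / sqrt(<u_j, u_j>), so |<v, e_j>|^2 = <v, u_j>^2 / <u_j, u_j>.
Coefficients: <v, e_1> = -3/sqrt(2), <v, e_2> = -9/sqrt(18).
Square and sum: Σ |<v, e_j>|^2 = 9.
Compute ||v||^2 = v·v = 18.
Deficit = 18 − 9 = 9 ≥ 0, confirming Bessel's inequality. (The deficit equals ||v − Σ <v,e_j> e_j||^2, the squared distance from v to span{e_j}.)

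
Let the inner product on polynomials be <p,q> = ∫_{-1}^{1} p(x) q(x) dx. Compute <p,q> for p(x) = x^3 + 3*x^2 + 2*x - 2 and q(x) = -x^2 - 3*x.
<p,q> = -76/15

Expand the product: p(x)·q(x) = -x^5 - 6*x^4 - 11*x^3 - 4*x^2 + 6*x.
∫_{-1}^{1} of each monomial x^k gives [2/(k+1) if k even, 0 if k odd]. Integrating term-by-term (or equivalently evaluating the antiderivative F(x) = -x^6/6 - 6*x^5/5 - 11*x^4/4 - 4*x^3/3 + 3*x^2 at the endpoints):
  F(1) − F(−1) = -49/20 − (157/60) = -76/15.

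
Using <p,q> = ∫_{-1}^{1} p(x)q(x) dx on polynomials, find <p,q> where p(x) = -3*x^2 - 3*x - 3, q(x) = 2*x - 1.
<p,q> = 4

Expand the product: p(x)·q(x) = -6*x^3 - 3*x^2 - 3*x + 3.
∫_{-1}^{1} of each monomial x^k gives [2/(k+1) if k even, 0 if k odd]. Integrating term-by-term (or equivalently evaluating the antiderivative F(x) = -3*x^4/2 - x^3 - 3*x^2/2 + 3*x at the endpoints):
  F(1) − F(−1) = -1 − (-5) = 4.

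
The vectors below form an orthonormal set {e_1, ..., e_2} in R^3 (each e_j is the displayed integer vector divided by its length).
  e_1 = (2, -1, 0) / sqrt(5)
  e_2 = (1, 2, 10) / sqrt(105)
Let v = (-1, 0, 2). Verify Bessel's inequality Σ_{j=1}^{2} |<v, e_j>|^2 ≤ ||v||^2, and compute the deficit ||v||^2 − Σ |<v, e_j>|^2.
Σ |<v, e_j>|^2 = 89/21; ||v||^2 = 5; deficit = 16/21

Write each e_j = u_j / sqrt(<u_j, u_j>) where u_j is the displayed integer vector. Then <v, e_j> = <v, u_j> / sqrt(<u_j, u_j>), so |<v, e_j>|^2 = <v, u_j>^2 / <u_j, u_j>.
Coefficients: <v, e_1> = -2/sqrt(5), <v, e_2> = 19/sqrt(105).
Square and sum: Σ |<v, e_j>|^2 = 89/21.
Compute ||v||^2 = v·v = 5.
Deficit = 5 − 89/21 = 16/21 ≥ 0, confirming Bessel's inequality. (The deficit equals ||v − Σ <v,e_j> e_j||^2, the squared distance from v to span{e_j}.)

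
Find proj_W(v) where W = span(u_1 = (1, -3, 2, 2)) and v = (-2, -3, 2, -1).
proj_W(v) = (1/2, -3/2, 1, 1)

Set up U = [u_1 | ... | u_1] ∈ R^(4×1). The projector onto W = col(U) is P = U (U^T U)^(-1) U^T.
Compute U^T U =
  [18],
and U^T v = (9).
Solve U^T U · c = U^T v for the coefficients: c = (1/2). The projection is proj_W(v) = U c.
Check: (v - proj_W(v)) · u_1 = 0  (should be 0).
Result: proj_W(v) = (1/2, -3/2, 1, 1).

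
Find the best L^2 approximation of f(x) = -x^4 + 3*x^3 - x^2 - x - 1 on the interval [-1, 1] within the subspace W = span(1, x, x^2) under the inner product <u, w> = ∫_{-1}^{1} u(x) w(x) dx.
g(x) = -13*x^2/7 + 4*x/5 - 32/35

The best approximation g ∈ W is the orthogonal projection of f onto W. Writing g = a_0 + a_1 x + a_2 x^2, the coefficients solve the normal equations G · a = b where
  G_{ij} = <φ_i, φ_j> and b_i = <f, φ_i>, with φ_0 = 1, φ_1 = x, φ_2 = x^2.
G =
  [2, 0, 2/3]
  [0, 2/3, 0]
  [2/3, 0, 2/5],
b = (-46/15, 8/15, -142/105).
Solving gives a_0 = -32/35, a_1 = 4/5, a_2 = -13/7, so
  g(x) = -13*x^2/7 + 4*x/5 - 32/35.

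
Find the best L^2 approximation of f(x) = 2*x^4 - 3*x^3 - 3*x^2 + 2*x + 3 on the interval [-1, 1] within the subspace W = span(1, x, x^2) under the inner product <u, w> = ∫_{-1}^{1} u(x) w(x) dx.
g(x) = -9*x^2/7 + x/5 + 99/35

The best approximation g ∈ W is the orthogonal projection of f onto W. Writing g = a_0 + a_1 x + a_2 x^2, the coefficients solve the normal equations G · a = b where
  G_{ij} = <φ_i, φ_j> and b_i = <f, φ_i>, with φ_0 = 1, φ_1 = x, φ_2 = x^2.
G =
  [2, 0, 2/3]
  [0, 2/3, 0]
  [2/3, 0, 2/5],
b = (24/5, 2/15, 48/35).
Solving gives a_0 = 99/35, a_1 = 1/5, a_2 = -9/7, so
  g(x) = -9*x^2/7 + x/5 + 99/35.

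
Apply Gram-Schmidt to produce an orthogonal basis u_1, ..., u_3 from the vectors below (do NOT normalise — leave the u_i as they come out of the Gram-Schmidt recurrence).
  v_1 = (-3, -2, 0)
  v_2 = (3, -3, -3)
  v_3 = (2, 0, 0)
Orthogonal basis:
  u_1 = (-3, -2, 0)
  u_2 = (30/13, -45/13, -3)
  u_3 = (4/19, -6/19, 10/19)

Apply the Gram-Schmidt recurrence
  u_1 = v_1
  u_i = v_i − Σ_{j<i} ((v_i · u_j) / (u_j · u_j)) · u_j.

Step by step this gives:
  u_1 = (-3, -2, 0)
  u_2 = (30/13, -45/13, -3)
  u_3 = (4/19, -6/19, 10/19)

Orthogonality check:
  u_2 · u_1 = 0 (should be 0)
  u_3 · u_1 = 0 (should be 0)
  u_3 · u_2 = 0 (should be 0)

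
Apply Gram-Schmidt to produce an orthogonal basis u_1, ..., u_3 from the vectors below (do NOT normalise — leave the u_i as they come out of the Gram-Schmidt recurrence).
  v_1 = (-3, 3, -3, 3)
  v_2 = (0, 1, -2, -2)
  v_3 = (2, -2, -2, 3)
Orthogonal basis:
  u_1 = (-3, 3, -3, 3)
  u_2 = (1/4, 3/4, -7/4, -9/4)
  u_3 = (83/35, -66/35, -13/5, 58/35)

Apply the Gram-Schmidt recurrence
  u_1 = v_1
  u_i = v_i − Σ_{j<i} ((v_i · u_j) / (u_j · u_j)) · u_j.

Step by step this gives:
  u_1 = (-3, 3, -3, 3)
  u_2 = (1/4, 3/4, -7/4, -9/4)
  u_3 = (83/35, -66/35, -13/5, 58/35)

Orthogonality check:
  u_2 · u_1 = 0 (should be 0)
  u_3 · u_1 = 0 (should be 0)
  u_3 · u_2 = 0 (should be 0)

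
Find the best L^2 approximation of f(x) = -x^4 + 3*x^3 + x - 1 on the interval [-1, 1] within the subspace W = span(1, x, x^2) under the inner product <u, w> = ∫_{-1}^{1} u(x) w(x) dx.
g(x) = -6*x^2/7 + 14*x/5 - 32/35

The best approximation g ∈ W is the orthogonal projection of f onto W. Writing g = a_0 + a_1 x + a_2 x^2, the coefficients solve the normal equations G · a = b where
  G_{ij} = <φ_i, φ_j> and b_i = <f, φ_i>, with φ_0 = 1, φ_1 = x, φ_2 = x^2.
G =
  [2, 0, 2/3]
  [0, 2/3, 0]
  [2/3, 0, 2/5],
b = (-12/5, 28/15, -20/21).
Solving gives a_0 = -32/35, a_1 = 14/5, a_2 = -6/7, so
  g(x) = -6*x^2/7 + 14*x/5 - 32/35.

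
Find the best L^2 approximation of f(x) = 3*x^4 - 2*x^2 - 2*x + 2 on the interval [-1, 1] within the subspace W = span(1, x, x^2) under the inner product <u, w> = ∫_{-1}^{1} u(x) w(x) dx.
g(x) = 4*x^2/7 - 2*x + 61/35

The best approximation g ∈ W is the orthogonal projection of f onto W. Writing g = a_0 + a_1 x + a_2 x^2, the coefficients solve the normal equations G · a = b where
  G_{ij} = <φ_i, φ_j> and b_i = <f, φ_i>, with φ_0 = 1, φ_1 = x, φ_2 = x^2.
G =
  [2, 0, 2/3]
  [0, 2/3, 0]
  [2/3, 0, 2/5],
b = (58/15, -4/3, 146/105).
Solving gives a_0 = 61/35, a_1 = -2, a_2 = 4/7, so
  g(x) = 4*x^2/7 - 2*x + 61/35.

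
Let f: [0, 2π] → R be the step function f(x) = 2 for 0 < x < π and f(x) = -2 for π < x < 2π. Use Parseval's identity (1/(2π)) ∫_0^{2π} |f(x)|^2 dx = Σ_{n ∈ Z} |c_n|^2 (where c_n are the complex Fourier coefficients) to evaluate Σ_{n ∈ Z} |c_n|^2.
Σ |c_n|^2 = 4

Parseval equates the L^2 energy of f (normalised by 1/(2π)) with the ℓ^2 sum of its Fourier coefficients: (1/(2π)) ∫_0^{2π} |f|^2 = Σ |c_n|^2.
Compute the left side: (1/(2π)) [∫_0^π 2^2 dx + ∫_π^{2π} (-2)^2 dx] = (1/(2π)) · (4π + 4π) = (4 + 4)/2 = 4.
So Σ_{n ∈ Z} |c_n|^2 = 4.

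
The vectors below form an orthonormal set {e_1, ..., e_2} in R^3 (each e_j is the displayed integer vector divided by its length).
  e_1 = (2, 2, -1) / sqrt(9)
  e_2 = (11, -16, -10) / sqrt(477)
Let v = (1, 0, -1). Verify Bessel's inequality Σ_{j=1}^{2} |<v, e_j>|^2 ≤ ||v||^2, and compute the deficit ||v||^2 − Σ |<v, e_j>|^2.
Σ |<v, e_j>|^2 = 102/53; ||v||^2 = 2; deficit = 4/53

Write each e_j = u_j / sqrt(<u_j, u_j>) where u_j is the displayed integer vector. Then <v, e_j> = <v, u_j> / sqrt(<u_j, u_j>), so |<v, e_j>|^2 = <v, u_j>^2 / <u_j, u_j>.
Coefficients: <v, e_1> = 3/sqrt(9), <v, e_2> = 21/sqrt(477).
Square and sum: Σ |<v, e_j>|^2 = 102/53.
Compute ||v||^2 = v·v = 2.
Deficit = 2 − 102/53 = 4/53 ≥ 0, confirming Bessel's inequality. (The deficit equals ||v − Σ <v,e_j> e_j||^2, the squared distance from v to span{e_j}.)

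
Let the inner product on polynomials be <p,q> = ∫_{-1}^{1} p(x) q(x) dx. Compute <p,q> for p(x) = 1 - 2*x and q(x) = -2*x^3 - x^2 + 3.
<p,q> = 104/15

Expand the product: p(x)·q(x) = 4*x^4 - x^2 - 6*x + 3.
∫_{-1}^{1} of each monomial x^k gives [2/(k+1) if k even, 0 if k odd]. Integrating term-by-term (or equivalently evaluating the antiderivative F(x) = 4*x^5/5 - x^3/3 - 3*x^2 + 3*x at the endpoints):
  F(1) − F(−1) = 7/15 − (-97/15) = 104/15.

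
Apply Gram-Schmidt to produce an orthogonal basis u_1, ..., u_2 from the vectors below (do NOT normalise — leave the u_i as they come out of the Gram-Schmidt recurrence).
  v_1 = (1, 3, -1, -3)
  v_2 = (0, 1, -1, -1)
Orthogonal basis:
  u_1 = (1, 3, -1, -3)
  u_2 = (-7/20, -1/20, -13/20, 1/20)

Apply the Gram-Schmidt recurrence
  u_1 = v_1
  u_i = v_i − Σ_{j<i} ((v_i · u_j) / (u_j · u_j)) · u_j.

Step by step this gives:
  u_1 = (1, 3, -1, -3)
  u_2 = (-7/20, -1/20, -13/20, 1/20)

Orthogonality check:
  u_2 · u_1 = 0 (should be 0)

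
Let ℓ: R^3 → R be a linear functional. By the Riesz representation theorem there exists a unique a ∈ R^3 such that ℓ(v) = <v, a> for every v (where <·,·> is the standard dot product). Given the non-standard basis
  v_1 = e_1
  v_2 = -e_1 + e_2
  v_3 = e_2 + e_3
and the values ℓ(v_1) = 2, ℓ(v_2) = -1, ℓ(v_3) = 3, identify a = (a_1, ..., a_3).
a = (2, 1, 2)

Write a = (a_1, ..., a_3) in the standard basis. For each basis vector v_i, ℓ(v_i) = <v_i, a> is a linear equation in the a_j's. Collect the n equations into a matrix system V a = ℓ, where row i of V is v_i (expressed in the standard basis). Since V is invertible (lower-triangular with 1s on the diagonal, up to permutation), solve by back-substitution:
  V =
[[1, 0, 0],
 [-1, 1, 0],
 [0, 1, 1]]
  V a = (2, -1, 3)
Solving gives a = (2, 1, 2).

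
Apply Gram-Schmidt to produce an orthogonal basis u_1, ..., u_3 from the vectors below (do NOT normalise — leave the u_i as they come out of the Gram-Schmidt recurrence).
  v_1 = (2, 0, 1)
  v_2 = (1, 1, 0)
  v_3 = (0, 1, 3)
Orthogonal basis:
  u_1 = (2, 0, 1)
  u_2 = (1/5, 1, -2/5)
  u_3 = (-7/6, 7/6, 7/3)

Apply the Gram-Schmidt recurrence
  u_1 = v_1
  u_i = v_i − Σ_{j<i} ((v_i · u_j) / (u_j · u_j)) · u_j.

Step by step this gives:
  u_1 = (2, 0, 1)
  u_2 = (1/5, 1, -2/5)
  u_3 = (-7/6, 7/6, 7/3)

Orthogonality check:
  u_2 · u_1 = 0 (should be 0)
  u_3 · u_1 = 0 (should be 0)
  u_3 · u_2 = 0 (should be 0)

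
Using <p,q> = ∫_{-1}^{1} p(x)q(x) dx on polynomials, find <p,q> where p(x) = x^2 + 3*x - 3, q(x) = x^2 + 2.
<p,q> = -184/15

Expand the product: p(x)·q(x) = x^4 + 3*x^3 - x^2 + 6*x - 6.
∫_{-1}^{1} of each monomial x^k gives [2/(k+1) if k even, 0 if k odd]. Integrating term-by-term (or equivalently evaluating the antiderivative F(x) = x^5/5 + 3*x^4/4 - x^3/3 + 3*x^2 - 6*x at the endpoints):
  F(1) − F(−1) = -143/60 − (593/60) = -184/15.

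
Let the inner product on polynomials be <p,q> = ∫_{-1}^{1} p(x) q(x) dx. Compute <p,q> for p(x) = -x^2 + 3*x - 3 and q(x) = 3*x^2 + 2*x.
<p,q> = -16/5

Expand the product: p(x)·q(x) = -3*x^4 + 7*x^3 - 3*x^2 - 6*x.
∫_{-1}^{1} of each monomial x^k gives [2/(k+1) if k even, 0 if k odd]. Integrating term-by-term (or equivalently evaluating the antiderivative F(x) = -3*x^5/5 + 7*x^4/4 - x^3 - 3*x^2 at the endpoints):
  F(1) − F(−1) = -57/20 − (7/20) = -16/5.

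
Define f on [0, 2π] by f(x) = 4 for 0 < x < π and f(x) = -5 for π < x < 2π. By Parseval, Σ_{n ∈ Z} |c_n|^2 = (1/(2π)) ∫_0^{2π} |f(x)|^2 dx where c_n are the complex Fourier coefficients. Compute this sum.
Σ |c_n|^2 = 41/2

Parseval equates the L^2 energy of f (normalised by 1/(2π)) with the ℓ^2 sum of its Fourier coefficients: (1/(2π)) ∫_0^{2π} |f|^2 = Σ |c_n|^2.
Compute the left side: (1/(2π)) [∫_0^π 4^2 dx + ∫_π^{2π} (-5)^2 dx] = (1/(2π)) · (16π + 25π) = (16 + 25)/2 = 41/2.
So Σ_{n ∈ Z} |c_n|^2 = 41/2.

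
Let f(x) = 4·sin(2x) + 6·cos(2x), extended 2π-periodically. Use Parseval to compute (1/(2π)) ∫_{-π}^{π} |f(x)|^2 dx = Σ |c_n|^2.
Σ |c_n|^2 = 26

Expand |f|^2 and use orthogonality of {sin(nx), cos(mx)} on [-π, π]:
  ∫_{-π}^{π} sin(nx)^2 dx = π, ∫ cos(mx)^2 dx = π, and cross terms integrate to 0.
So ∫_{-π}^{π} f(x)^2 dx = 4^2 · π + 6^2 · π = (16 + 36)π.
Divide by 2π: (16 + 36)/2 = 26.
By Parseval, this equals Σ |c_n|^2.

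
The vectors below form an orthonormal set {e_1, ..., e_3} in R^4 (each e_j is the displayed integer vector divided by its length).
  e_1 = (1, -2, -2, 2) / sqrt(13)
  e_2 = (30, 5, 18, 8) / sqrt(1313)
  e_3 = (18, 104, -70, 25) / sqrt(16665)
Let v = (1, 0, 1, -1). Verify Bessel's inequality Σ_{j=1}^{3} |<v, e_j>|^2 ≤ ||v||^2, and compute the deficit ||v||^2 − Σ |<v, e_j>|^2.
Σ |<v, e_j>|^2 = 34/15; ||v||^2 = 3; deficit = 11/15

Write each e_j = u_j / sqrt(<u_j, u_j>) where u_j is the displayed integer vector. Then <v, e_j> = <v, u_j> / sqrt(<u_j, u_j>), so |<v, e_j>|^2 = <v, u_j>^2 / <u_j, u_j>.
Coefficients: <v, e_1> = -3/sqrt(13), <v, e_2> = 40/sqrt(1313), <v, e_3> = -77/sqrt(16665).
Square and sum: Σ |<v, e_j>|^2 = 34/15.
Compute ||v||^2 = v·v = 3.
Deficit = 3 − 34/15 = 11/15 ≥ 0, confirming Bessel's inequality. (The deficit equals ||v − Σ <v,e_j> e_j||^2, the squared distance from v to span{e_j}.)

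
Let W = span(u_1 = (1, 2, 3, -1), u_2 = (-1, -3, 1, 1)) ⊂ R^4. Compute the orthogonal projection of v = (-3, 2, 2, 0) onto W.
proj_W(v) = (59/155, 98/155, 257/155, -59/155)

Set up U = [u_1 | ... | u_2] ∈ R^(4×2). The projector onto W = col(U) is P = U (U^T U)^(-1) U^T.
Compute U^T U =
  [15, -5]
  [-5, 12],
and U^T v = (7, -1).
Solve U^T U · c = U^T v for the coefficients: c = (79/155, 4/31). The projection is proj_W(v) = U c.
Check: (v - proj_W(v)) · u_1 = 0  (should be 0).
Check: (v - proj_W(v)) · u_2 = 0  (should be 0).
Result: proj_W(v) = (59/155, 98/155, 257/155, -59/155).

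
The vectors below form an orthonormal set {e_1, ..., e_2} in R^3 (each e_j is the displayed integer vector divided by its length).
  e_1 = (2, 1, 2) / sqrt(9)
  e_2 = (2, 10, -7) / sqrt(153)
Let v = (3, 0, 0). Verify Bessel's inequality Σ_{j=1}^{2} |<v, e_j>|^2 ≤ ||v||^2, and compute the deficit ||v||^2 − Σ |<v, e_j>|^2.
Σ |<v, e_j>|^2 = 72/17; ||v||^2 = 9; deficit = 81/17

Write each e_j = u_j / sqrt(<u_j, u_j>) where u_j is the displayed integer vector. Then <v, e_j> = <v, u_j> / sqrt(<u_j, u_j>), so |<v, e_j>|^2 = <v, u_j>^2 / <u_j, u_j>.
Coefficients: <v, e_1> = 6/sqrt(9), <v, e_2> = 6/sqrt(153).
Square and sum: Σ |<v, e_j>|^2 = 72/17.
Compute ||v||^2 = v·v = 9.
Deficit = 9 − 72/17 = 81/17 ≥ 0, confirming Bessel's inequality. (The deficit equals ||v − Σ <v,e_j> e_j||^2, the squared distance from v to span{e_j}.)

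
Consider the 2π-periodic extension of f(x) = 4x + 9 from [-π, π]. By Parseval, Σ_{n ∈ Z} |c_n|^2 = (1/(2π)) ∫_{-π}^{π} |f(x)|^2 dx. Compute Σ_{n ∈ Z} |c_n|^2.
Σ |c_n|^2 = 16π^2/3 + 81

Expand and integrate term by term over [-π, π]:
  ∫ (4x)^2 dx = 16·(2π^3/3); ∫ 2·4·(9)·x dx = 0 (odd integrand); ∫ 9^2 dx = 81·2π.
So (1/(2π)) ∫_{-π}^{π} (4x + 9)^2 dx = 16π^2/3 + 81 = 16π^2/3 + 81.
Parseval ⇒ Σ |c_n|^2 = 16π^2/3 + 81.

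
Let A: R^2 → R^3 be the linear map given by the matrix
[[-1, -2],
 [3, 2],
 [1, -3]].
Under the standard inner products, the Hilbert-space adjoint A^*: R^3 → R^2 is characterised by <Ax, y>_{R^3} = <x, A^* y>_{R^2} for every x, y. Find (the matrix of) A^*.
A^* = A^T =
[[-1, 3, 1],
 [-2, 2, -3]]

For real matrices with standard dot products, the defining identity <Ax, y> = <x, A^* y> gives (Ax)^T y = x^T (A^*) y, i.e. x^T A^T y = x^T (A^*) y. Since this holds for all x, y, we must have A^* = A^T. Therefore
A^* =
[[-1, 3, 1],
 [-2, 2, -3]].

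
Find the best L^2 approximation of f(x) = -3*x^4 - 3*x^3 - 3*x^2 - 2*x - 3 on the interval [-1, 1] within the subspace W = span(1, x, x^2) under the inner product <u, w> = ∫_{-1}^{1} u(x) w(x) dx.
g(x) = -39*x^2/7 - 19*x/5 - 96/35

The best approximation g ∈ W is the orthogonal projection of f onto W. Writing g = a_0 + a_1 x + a_2 x^2, the coefficients solve the normal equations G · a = b where
  G_{ij} = <φ_i, φ_j> and b_i = <f, φ_i>, with φ_0 = 1, φ_1 = x, φ_2 = x^2.
G =
  [2, 0, 2/3]
  [0, 2/3, 0]
  [2/3, 0, 2/5],
b = (-46/5, -38/15, -142/35).
Solving gives a_0 = -96/35, a_1 = -19/5, a_2 = -39/7, so
  g(x) = -39*x^2/7 - 19*x/5 - 96/35.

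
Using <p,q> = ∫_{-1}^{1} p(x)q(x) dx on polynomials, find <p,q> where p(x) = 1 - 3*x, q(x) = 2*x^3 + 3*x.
<p,q> = -42/5

Expand the product: p(x)·q(x) = -6*x^4 + 2*x^3 - 9*x^2 + 3*x.
∫_{-1}^{1} of each monomial x^k gives [2/(k+1) if k even, 0 if k odd]. Integrating term-by-term (or equivalently evaluating the antiderivative F(x) = -6*x^5/5 + x^4/2 - 3*x^3 + 3*x^2/2 at the endpoints):
  F(1) − F(−1) = -11/5 − (31/5) = -42/5.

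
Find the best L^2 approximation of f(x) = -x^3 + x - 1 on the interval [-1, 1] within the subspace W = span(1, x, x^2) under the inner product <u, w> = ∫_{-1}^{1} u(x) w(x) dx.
g(x) = 2*x/5 - 1

The best approximation g ∈ W is the orthogonal projection of f onto W. Writing g = a_0 + a_1 x + a_2 x^2, the coefficients solve the normal equations G · a = b where
  G_{ij} = <φ_i, φ_j> and b_i = <f, φ_i>, with φ_0 = 1, φ_1 = x, φ_2 = x^2.
G =
  [2, 0, 2/3]
  [0, 2/3, 0]
  [2/3, 0, 2/5],
b = (-2, 4/15, -2/3).
Solving gives a_0 = -1, a_1 = 2/5, a_2 = 0, so
  g(x) = 2*x/5 - 1.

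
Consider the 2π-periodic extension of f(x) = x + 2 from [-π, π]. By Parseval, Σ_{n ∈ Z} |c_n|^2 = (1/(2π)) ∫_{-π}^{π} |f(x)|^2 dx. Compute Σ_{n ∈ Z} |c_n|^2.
Σ |c_n|^2 = π^2/3 + 4

Expand and integrate term by term over [-π, π]:
  ∫ (x)^2 dx = 1·(2π^3/3); ∫ 2·1·(2)·x dx = 0 (odd integrand); ∫ 2^2 dx = 4·2π.
So (1/(2π)) ∫_{-π}^{π} (x + 2)^2 dx = 1π^2/3 + 4 = π^2/3 + 4.
Parseval ⇒ Σ |c_n|^2 = π^2/3 + 4.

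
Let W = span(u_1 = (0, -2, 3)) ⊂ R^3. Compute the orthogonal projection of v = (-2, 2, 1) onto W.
proj_W(v) = (0, 2/13, -3/13)

Set up U = [u_1 | ... | u_1] ∈ R^(3×1). The projector onto W = col(U) is P = U (U^T U)^(-1) U^T.
Compute U^T U =
  [13],
and U^T v = (-1).
Solve U^T U · c = U^T v for the coefficients: c = (-1/13). The projection is proj_W(v) = U c.
Check: (v - proj_W(v)) · u_1 = 0  (should be 0).
Result: proj_W(v) = (0, 2/13, -3/13).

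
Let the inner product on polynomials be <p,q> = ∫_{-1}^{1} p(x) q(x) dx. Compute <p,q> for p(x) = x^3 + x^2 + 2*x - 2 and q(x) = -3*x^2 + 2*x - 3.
<p,q> = 244/15

Expand the product: p(x)·q(x) = -3*x^5 - x^4 - 7*x^3 + 7*x^2 - 10*x + 6.
∫_{-1}^{1} of each monomial x^k gives [2/(k+1) if k even, 0 if k odd]. Integrating term-by-term (or equivalently evaluating the antiderivative F(x) = -x^6/2 - x^5/5 - 7*x^4/4 + 7*x^3/3 - 5*x^2 + 6*x at the endpoints):
  F(1) − F(−1) = 53/60 − (-923/60) = 244/15.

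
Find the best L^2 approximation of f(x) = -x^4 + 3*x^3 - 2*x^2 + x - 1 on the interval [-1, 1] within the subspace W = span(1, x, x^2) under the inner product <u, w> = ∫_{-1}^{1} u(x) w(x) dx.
g(x) = -20*x^2/7 + 14*x/5 - 32/35

The best approximation g ∈ W is the orthogonal projection of f onto W. Writing g = a_0 + a_1 x + a_2 x^2, the coefficients solve the normal equations G · a = b where
  G_{ij} = <φ_i, φ_j> and b_i = <f, φ_i>, with φ_0 = 1, φ_1 = x, φ_2 = x^2.
G =
  [2, 0, 2/3]
  [0, 2/3, 0]
  [2/3, 0, 2/5],
b = (-56/15, 28/15, -184/105).
Solving gives a_0 = -32/35, a_1 = 14/5, a_2 = -20/7, so
  g(x) = -20*x^2/7 + 14*x/5 - 32/35.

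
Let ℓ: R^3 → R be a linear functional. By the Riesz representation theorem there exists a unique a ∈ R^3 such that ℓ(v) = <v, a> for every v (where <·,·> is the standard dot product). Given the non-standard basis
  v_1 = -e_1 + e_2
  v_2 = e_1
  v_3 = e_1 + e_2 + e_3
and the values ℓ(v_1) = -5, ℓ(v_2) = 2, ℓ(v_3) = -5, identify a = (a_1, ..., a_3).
a = (2, -3, -4)

Write a = (a_1, ..., a_3) in the standard basis. For each basis vector v_i, ℓ(v_i) = <v_i, a> is a linear equation in the a_j's. Collect the n equations into a matrix system V a = ℓ, where row i of V is v_i (expressed in the standard basis). Since V is invertible (lower-triangular with 1s on the diagonal, up to permutation), solve by back-substitution:
  V =
[[-1, 1, 0],
 [1, 0, 0],
 [1, 1, 1]]
  V a = (-5, 2, -5)
Solving gives a = (2, -3, -4).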